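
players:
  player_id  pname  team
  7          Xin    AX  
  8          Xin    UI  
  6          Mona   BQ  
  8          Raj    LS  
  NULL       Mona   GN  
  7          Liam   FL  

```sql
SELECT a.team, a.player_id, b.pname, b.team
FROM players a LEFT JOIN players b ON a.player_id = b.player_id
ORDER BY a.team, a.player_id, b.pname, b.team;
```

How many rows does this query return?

10

LEFT JOIN keeps every row from `players a`; unmatched rows get NULL for `players b`'s columns.
Matching on a.player_id = b.player_id. A NULL in a compared column never satisfies the condition.
Matched pairs: 9; unmatched a rows kept: 1.
Total: 9 matched + 1 padded = 10 rows.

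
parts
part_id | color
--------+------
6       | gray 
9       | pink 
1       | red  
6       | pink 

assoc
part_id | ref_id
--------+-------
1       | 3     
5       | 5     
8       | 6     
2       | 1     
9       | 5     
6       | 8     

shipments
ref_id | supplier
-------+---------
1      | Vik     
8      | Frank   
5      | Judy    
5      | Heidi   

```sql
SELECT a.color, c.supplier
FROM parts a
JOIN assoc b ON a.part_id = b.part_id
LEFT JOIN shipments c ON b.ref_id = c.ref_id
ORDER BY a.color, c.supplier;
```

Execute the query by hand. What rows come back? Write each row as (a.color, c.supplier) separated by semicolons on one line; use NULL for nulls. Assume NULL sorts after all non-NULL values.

Evaluate left to right. First `parts a INNER JOIN assoc b` on part_id: 4 row(s).
Then LEFT JOIN `shipments c` on ref_id: each of those 4 rows is kept; rows whose b.ref_id has no match in c get NULL for c's columns.

(gray, Frank); (pink, Frank); (pink, Heidi); (pink, Judy); (red, NULL)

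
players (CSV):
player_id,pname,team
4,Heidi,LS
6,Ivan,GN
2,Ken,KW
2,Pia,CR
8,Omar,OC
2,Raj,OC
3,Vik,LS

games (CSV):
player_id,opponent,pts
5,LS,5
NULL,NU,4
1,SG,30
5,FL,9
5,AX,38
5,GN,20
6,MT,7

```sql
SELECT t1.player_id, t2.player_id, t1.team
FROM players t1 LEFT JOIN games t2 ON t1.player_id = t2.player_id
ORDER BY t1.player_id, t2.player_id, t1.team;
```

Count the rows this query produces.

LEFT JOIN keeps every row from `players`; unmatched rows get NULL for `games`'s columns.
Matching on t1.player_id = t2.player_id. A NULL in a compared column never satisfies the condition.
- t1[0] player_id=4 → no match; kept with NULLs on the t2 side.
- t1[1] player_id=6 → 1 match(es) in t2 → 1 row(s).
- t1[2] player_id=2 → no match; kept with NULLs on the t2 side.
- t1[3] player_id=2 → no match; kept with NULLs on the t2 side.
- t1[4] player_id=8 → no match; kept with NULLs on the t2 side.
- t1[5] player_id=2 → no match; kept with NULLs on the t2 side.
- t1[6] player_id=3 → no match; kept with NULLs on the t2 side.
Total: 1 matched + 6 padded = 7 rows.

7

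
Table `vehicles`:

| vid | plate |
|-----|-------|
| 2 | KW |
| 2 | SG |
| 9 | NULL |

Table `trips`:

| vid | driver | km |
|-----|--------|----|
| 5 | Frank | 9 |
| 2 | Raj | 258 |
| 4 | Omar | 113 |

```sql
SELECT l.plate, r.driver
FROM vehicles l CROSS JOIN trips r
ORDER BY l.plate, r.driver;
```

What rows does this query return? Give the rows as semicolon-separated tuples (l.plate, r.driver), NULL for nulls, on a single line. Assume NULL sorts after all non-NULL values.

CROSS JOIN pairs every row of `vehicles` with every row of `trips`: 3 × 3 = 9 rows.

(KW, Frank); (KW, Omar); (KW, Raj); (SG, Frank); (SG, Omar); (SG, Raj); (NULL, Frank); (NULL, Omar); (NULL, Raj)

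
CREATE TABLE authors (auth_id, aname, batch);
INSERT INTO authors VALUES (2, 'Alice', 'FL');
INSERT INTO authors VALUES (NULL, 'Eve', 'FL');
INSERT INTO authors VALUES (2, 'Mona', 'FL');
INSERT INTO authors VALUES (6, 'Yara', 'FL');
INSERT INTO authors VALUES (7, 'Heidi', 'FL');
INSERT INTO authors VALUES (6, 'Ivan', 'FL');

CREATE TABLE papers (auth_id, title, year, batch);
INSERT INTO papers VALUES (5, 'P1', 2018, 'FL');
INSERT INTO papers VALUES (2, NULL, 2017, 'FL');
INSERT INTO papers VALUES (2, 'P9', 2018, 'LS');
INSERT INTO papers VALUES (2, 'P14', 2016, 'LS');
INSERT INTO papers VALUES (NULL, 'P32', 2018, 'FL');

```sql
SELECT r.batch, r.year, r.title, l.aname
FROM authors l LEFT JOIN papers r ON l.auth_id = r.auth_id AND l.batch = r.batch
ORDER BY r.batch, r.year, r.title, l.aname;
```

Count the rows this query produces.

6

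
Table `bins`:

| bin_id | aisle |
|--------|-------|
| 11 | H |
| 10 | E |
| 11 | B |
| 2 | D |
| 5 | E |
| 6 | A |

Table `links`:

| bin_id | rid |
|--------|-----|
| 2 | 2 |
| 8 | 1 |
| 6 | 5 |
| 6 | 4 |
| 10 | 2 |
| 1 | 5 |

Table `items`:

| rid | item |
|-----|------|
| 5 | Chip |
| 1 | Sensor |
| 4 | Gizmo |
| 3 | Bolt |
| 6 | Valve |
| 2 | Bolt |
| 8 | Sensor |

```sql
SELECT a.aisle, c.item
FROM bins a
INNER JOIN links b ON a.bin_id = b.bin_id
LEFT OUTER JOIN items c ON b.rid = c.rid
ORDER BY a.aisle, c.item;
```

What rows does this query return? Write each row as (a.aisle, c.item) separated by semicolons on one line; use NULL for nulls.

(A, Chip); (A, Gizmo); (D, Bolt); (E, Bolt)

Step 1 — a INNER JOIN b on bin_id → 4 row(s).
Then LEFT JOIN `items c` on rid: each of those 4 rows is kept; rows whose b.rid has no match in c get NULL for c's columns.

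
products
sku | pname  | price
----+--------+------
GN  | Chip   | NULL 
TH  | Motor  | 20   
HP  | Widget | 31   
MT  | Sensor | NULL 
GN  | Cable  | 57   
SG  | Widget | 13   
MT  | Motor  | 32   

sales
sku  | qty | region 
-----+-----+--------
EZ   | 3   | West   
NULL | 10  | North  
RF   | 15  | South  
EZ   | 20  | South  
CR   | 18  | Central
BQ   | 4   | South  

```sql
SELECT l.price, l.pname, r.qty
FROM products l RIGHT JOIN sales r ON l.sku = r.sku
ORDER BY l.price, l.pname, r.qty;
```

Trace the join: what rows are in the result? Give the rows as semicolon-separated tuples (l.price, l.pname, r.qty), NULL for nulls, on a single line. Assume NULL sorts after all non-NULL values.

(NULL, NULL, 3); (NULL, NULL, 4); (NULL, NULL, 10); (NULL, NULL, 15); (NULL, NULL, 18); (NULL, NULL, 20)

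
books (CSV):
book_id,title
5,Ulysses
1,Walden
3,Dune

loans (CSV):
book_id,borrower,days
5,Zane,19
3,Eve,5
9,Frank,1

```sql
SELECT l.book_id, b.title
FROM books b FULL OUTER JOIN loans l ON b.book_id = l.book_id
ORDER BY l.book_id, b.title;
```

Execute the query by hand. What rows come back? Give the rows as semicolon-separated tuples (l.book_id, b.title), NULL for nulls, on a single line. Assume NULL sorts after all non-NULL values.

(3, Dune); (5, Ulysses); (9, NULL); (NULL, Walden)

FULL OUTER JOIN keeps every row from both sides; unmatched rows get NULL for the other side's columns.
Matching on b.book_id = l.book_id.
- b (book_id=5) pairs with 1 row(s) of l.
- b (book_id=1) has no partner → padded with NULL.
- b (book_id=3) pairs with 1 row(s) of l.
- 1 l row(s) had no b match → kept, b columns NULL.
After projecting and ordering:
l.book_id | b.title
3 | Dune
5 | Ulysses
9 | NULL
NULL | Walden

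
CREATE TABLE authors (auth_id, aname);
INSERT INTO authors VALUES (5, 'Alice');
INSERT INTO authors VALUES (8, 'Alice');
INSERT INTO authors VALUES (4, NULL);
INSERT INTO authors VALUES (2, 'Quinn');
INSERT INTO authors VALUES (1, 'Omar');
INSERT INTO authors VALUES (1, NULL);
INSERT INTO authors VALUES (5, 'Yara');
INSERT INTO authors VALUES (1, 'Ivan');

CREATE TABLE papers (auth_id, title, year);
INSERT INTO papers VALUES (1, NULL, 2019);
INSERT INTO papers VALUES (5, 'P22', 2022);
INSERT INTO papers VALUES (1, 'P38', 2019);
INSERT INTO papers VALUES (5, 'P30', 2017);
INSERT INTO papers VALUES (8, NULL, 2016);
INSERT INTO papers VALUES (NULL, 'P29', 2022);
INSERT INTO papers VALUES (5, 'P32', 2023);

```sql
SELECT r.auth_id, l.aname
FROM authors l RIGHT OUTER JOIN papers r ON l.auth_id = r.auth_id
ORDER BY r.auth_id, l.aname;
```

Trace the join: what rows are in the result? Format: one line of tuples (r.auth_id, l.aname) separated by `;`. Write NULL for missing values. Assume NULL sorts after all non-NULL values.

RIGHT JOIN keeps every row from `papers`; unmatched rows get NULL for `authors`'s columns.
Matching on l.auth_id = r.auth_id. A NULL in a compared column never satisfies the condition.
- auth_id=5: 3 matching r row(s), so 3 row(s) emitted.
- auth_id=8: 1 matching r row(s), so 1 row(s) emitted.
- auth_id=4: no matching r row.
- auth_id=2: no matching r row.
- auth_id=1: 2 matching r row(s), so 2 row(s) emitted.
- auth_id=1: 2 matching r row(s), so 2 row(s) emitted.
- auth_id=5: 3 matching r row(s), so 3 row(s) emitted.
- auth_id=1: 2 matching r row(s), so 2 row(s) emitted.
- plus 1 unmatched r row(s), each kept with NULL l columns.

(1, Ivan); (1, Ivan); (1, Omar); (1, Omar); (1, NULL); (1, NULL); (5, Alice); (5, Alice); (5, Alice); (5, Yara); (5, Yara); (5, Yara); (8, Alice); (NULL, NULL)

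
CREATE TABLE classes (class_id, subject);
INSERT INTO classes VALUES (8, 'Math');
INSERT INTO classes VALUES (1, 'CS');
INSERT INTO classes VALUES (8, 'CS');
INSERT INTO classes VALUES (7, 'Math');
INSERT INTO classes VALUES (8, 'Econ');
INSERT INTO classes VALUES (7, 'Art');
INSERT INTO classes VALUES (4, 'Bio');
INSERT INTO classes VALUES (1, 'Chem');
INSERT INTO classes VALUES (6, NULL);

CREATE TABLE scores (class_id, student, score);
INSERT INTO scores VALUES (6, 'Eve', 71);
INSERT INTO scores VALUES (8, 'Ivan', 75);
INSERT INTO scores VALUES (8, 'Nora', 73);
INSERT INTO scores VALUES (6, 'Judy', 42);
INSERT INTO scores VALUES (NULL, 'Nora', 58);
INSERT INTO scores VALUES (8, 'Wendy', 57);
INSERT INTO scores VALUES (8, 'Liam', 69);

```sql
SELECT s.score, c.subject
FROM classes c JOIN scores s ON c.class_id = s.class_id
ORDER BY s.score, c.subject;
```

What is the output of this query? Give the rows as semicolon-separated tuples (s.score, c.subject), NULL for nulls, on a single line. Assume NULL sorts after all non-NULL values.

(42, NULL); (57, CS); (57, Econ); (57, Math); (69, CS); (69, Econ); (69, Math); (71, NULL); (73, CS); (73, Econ); (73, Math); (75, CS); (75, Econ); (75, Math)

INNER JOIN keeps only pairs where the ON condition holds.
Matching on c.class_id = s.class_id. A NULL in a compared column never satisfies the condition.
- c (class_id=8) pairs with 4 row(s) of s.
- c (class_id=1) has no partner → excluded.
- c (class_id=8) pairs with 4 row(s) of s.
- c (class_id=7) has no partner → excluded.
- c (class_id=8) pairs with 4 row(s) of s.
- c (class_id=7) has no partner → excluded.
- c (class_id=4) has no partner → excluded.
- c (class_id=1) has no partner → excluded.
- c (class_id=6) pairs with 2 row(s) of s.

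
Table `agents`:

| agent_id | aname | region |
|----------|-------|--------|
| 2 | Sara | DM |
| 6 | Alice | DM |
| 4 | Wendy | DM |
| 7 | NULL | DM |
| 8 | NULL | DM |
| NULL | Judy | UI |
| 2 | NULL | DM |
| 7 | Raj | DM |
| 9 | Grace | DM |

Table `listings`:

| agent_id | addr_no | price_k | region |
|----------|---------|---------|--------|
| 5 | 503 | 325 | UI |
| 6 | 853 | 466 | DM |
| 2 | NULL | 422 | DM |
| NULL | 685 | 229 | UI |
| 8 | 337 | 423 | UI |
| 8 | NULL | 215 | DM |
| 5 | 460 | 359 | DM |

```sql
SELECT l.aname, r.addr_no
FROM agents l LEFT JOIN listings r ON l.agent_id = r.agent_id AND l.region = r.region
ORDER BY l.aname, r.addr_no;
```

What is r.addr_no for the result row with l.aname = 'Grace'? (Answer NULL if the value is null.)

NULL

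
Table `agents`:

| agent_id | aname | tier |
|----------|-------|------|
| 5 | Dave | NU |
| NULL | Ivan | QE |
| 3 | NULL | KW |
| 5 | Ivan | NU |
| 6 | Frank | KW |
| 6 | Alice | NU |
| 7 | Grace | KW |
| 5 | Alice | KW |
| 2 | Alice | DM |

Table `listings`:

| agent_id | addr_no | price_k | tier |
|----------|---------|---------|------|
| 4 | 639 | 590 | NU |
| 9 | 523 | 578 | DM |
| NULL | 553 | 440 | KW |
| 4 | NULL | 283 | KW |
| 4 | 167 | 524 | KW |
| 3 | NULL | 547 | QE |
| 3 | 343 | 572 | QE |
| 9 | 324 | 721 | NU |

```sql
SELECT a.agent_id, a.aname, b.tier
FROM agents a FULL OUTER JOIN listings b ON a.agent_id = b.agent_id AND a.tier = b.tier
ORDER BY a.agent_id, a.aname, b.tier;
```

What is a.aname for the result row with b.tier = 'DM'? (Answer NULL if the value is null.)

FULL OUTER JOIN keeps every row from both sides; unmatched rows get NULL for the other side's columns.
Matching on a.agent_id = b.agent_id AND a.tier = b.tier. A NULL in a compared column never satisfies the condition.
- a (agent_id=5, tier=NU) has no partner → padded with NULL.
- a (agent_id=NULL, tier=QE) has no partner → padded with NULL.
- a (agent_id=3, tier=KW) has no partner → padded with NULL.
- a (agent_id=5, tier=NU) has no partner → padded with NULL.
- a (agent_id=6, tier=KW) has no partner → padded with NULL.
- a (agent_id=6, tier=NU) has no partner → padded with NULL.
- a (agent_id=7, tier=KW) has no partner → padded with NULL.
- a (agent_id=5, tier=KW) has no partner → padded with NULL.
- a (agent_id=2, tier=DM) has no partner → padded with NULL.
- plus 8 unmatched b row(s), each kept with NULL a columns.

NULL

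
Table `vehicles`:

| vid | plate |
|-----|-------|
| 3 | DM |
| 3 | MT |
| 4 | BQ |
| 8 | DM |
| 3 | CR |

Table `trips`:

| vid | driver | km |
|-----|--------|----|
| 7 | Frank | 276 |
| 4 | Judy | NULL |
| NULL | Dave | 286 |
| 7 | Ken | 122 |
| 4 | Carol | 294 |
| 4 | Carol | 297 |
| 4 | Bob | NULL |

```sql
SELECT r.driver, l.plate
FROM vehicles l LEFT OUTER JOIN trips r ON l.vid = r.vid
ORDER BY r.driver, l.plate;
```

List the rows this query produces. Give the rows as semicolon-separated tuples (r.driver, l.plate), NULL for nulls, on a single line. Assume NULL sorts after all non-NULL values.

LEFT JOIN keeps every row from `vehicles`; unmatched rows get NULL for `trips`'s columns.
Matching on l.vid = r.vid. A NULL in a compared column never satisfies the condition.
- l row (vid=3): no match → kept, r columns NULL.
- l row (vid=3): no match → kept, r columns NULL.
- l row (vid=4): matches 4 r row(s) → 4 output row(s).
- l row (vid=8): no match → kept, r columns NULL.
- l row (vid=3): no match → kept, r columns NULL.
After projecting and ordering:
r.driver | l.plate
Bob | BQ
Carol | BQ
Carol | BQ
Judy | BQ
NULL | CR
NULL | DM
NULL | DM
NULL | MT

(Bob, BQ); (Carol, BQ); (Carol, BQ); (Judy, BQ); (NULL, CR); (NULL, DM); (NULL, DM); (NULL, MT)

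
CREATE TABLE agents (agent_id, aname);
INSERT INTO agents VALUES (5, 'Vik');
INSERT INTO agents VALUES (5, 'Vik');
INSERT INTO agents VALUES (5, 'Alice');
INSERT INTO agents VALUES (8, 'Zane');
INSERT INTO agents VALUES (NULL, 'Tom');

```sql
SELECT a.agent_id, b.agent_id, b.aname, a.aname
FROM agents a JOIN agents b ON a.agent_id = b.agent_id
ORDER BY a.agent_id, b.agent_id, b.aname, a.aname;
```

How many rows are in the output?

10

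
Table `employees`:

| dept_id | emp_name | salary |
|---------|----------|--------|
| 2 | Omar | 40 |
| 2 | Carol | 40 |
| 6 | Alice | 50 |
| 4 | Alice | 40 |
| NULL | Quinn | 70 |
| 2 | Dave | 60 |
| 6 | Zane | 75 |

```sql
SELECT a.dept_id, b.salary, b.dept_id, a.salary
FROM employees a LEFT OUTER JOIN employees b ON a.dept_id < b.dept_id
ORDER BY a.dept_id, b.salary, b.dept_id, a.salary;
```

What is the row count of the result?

14

LEFT JOIN keeps every row from `employees a`; unmatched rows get NULL for `employees b`'s columns.
Matching on a.dept_id < b.dept_id. A NULL in a compared column never satisfies the condition.
Matched pairs: 11; unmatched a rows kept: 3.
Total: 11 matched + 3 padded = 14 rows.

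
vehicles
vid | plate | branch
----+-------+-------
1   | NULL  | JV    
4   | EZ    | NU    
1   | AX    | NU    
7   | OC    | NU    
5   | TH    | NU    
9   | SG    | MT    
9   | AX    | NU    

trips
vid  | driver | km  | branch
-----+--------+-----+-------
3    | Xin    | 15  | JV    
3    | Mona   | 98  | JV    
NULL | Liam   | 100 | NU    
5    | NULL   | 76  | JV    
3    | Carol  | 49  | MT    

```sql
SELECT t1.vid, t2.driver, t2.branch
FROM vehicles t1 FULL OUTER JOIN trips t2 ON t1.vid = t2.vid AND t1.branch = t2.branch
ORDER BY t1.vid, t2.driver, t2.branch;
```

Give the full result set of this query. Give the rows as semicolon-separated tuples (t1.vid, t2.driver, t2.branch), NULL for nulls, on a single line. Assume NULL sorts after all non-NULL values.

FULL OUTER JOIN keeps every row from both sides; unmatched rows get NULL for the other side's columns.
Matching on t1.vid = t2.vid AND t1.branch = t2.branch. A NULL in a compared column never satisfies the condition.
- vid=1, branch=JV: no t2 row matches, row kept with t2 columns NULL.
- vid=4, branch=NU: no t2 row matches, row kept with t2 columns NULL.
- vid=1, branch=NU: no t2 row matches, row kept with t2 columns NULL.
- vid=7, branch=NU: no t2 row matches, row kept with t2 columns NULL.
- vid=5, branch=NU: no t2 row matches, row kept with t2 columns NULL.
- vid=9, branch=MT: no t2 row matches, row kept with t2 columns NULL.
- vid=9, branch=NU: no t2 row matches, row kept with t2 columns NULL.
- plus 5 unmatched t2 row(s), each kept with NULL t1 columns.

(1, NULL, NULL); (1, NULL, NULL); (4, NULL, NULL); (5, NULL, NULL); (7, NULL, NULL); (9, NULL, NULL); (9, NULL, NULL); (NULL, Carol, MT); (NULL, Liam, NU); (NULL, Mona, JV); (NULL, Xin, JV); (NULL, NULL, JV)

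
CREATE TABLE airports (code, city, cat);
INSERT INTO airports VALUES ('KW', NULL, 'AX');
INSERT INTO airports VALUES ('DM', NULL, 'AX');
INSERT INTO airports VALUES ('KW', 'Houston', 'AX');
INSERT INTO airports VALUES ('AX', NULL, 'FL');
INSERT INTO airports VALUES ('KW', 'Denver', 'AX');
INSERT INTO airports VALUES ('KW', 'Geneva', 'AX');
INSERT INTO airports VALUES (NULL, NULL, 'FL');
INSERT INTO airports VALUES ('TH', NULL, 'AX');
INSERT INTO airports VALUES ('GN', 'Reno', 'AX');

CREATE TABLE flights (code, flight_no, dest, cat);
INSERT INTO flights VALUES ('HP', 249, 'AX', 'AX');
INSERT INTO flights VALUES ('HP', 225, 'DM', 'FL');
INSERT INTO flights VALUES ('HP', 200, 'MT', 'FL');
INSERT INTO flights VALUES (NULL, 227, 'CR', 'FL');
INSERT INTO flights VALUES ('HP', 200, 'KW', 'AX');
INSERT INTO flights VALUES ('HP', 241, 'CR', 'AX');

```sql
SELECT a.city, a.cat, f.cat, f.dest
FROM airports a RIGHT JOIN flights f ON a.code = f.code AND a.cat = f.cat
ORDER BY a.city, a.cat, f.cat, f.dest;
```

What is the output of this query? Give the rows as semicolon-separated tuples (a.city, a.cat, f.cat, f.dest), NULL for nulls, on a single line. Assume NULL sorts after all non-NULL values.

(NULL, NULL, AX, AX); (NULL, NULL, AX, CR); (NULL, NULL, AX, KW); (NULL, NULL, FL, CR); (NULL, NULL, FL, DM); (NULL, NULL, FL, MT)

RIGHT JOIN keeps every row from `flights`; unmatched rows get NULL for `airports`'s columns.
Matching on a.code = f.code AND a.cat = f.cat. A NULL in a compared column never satisfies the condition.
Matched pairs: 0; unmatched f rows kept: 6.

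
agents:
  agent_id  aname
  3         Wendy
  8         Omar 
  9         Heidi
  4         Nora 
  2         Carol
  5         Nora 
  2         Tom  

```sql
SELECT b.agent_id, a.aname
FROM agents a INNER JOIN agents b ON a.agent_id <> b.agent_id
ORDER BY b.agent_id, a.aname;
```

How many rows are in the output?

40

INNER JOIN keeps only pairs where the ON condition holds.
Matching on a.agent_id <> b.agent_id.
- a[0] agent_id=3 → 6 match(es) in b → 6 row(s).
- a[1] agent_id=8 → 6 match(es) in b → 6 row(s).
- a[2] agent_id=9 → 6 match(es) in b → 6 row(s).
- a[3] agent_id=4 → 6 match(es) in b → 6 row(s).
- a[4] agent_id=2 → 5 match(es) in b → 5 row(s).
- a[5] agent_id=5 → 6 match(es) in b → 6 row(s).
- a[6] agent_id=2 → 5 match(es) in b → 5 row(s).
Total: 40 rows.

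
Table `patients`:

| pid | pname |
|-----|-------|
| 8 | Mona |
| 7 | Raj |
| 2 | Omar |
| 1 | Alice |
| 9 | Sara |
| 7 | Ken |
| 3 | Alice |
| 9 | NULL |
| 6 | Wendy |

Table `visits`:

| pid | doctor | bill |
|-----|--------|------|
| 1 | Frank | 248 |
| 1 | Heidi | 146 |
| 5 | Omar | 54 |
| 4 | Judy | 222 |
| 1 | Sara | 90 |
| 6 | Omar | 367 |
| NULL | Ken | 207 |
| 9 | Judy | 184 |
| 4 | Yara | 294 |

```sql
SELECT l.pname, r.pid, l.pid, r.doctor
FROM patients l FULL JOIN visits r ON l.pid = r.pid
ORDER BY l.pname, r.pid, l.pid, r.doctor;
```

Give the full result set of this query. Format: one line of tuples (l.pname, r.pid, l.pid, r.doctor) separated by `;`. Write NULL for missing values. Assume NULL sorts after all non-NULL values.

FULL OUTER JOIN keeps every row from both sides; unmatched rows get NULL for the other side's columns.
Matching on l.pid = r.pid. A NULL in a compared column never satisfies the condition.
- l row (pid=8): no match → kept, r columns NULL.
- l row (pid=7): no match → kept, r columns NULL.
- l row (pid=2): no match → kept, r columns NULL.
- l row (pid=1): matches 3 r row(s) → 3 output row(s).
- l row (pid=9): matches 1 r row(s) → 1 output row(s).
- l row (pid=7): no match → kept, r columns NULL.
- l row (pid=3): no match → kept, r columns NULL.
- l row (pid=9): matches 1 r row(s) → 1 output row(s).
- l row (pid=6): matches 1 r row(s) → 1 output row(s).
- 4 row(s) from r found no l partner → padded with NULL.

(Alice, 1, 1, Frank); (Alice, 1, 1, Heidi); (Alice, 1, 1, Sara); (Alice, NULL, 3, NULL); (Ken, NULL, 7, NULL); (Mona, NULL, 8, NULL); (Omar, NULL, 2, NULL); (Raj, NULL, 7, NULL); (Sara, 9, 9, Judy); (Wendy, 6, 6, Omar); (NULL, 4, NULL, Judy); (NULL, 4, NULL, Yara); (NULL, 5, NULL, Omar); (NULL, 9, 9, Judy); (NULL, NULL, NULL, Ken)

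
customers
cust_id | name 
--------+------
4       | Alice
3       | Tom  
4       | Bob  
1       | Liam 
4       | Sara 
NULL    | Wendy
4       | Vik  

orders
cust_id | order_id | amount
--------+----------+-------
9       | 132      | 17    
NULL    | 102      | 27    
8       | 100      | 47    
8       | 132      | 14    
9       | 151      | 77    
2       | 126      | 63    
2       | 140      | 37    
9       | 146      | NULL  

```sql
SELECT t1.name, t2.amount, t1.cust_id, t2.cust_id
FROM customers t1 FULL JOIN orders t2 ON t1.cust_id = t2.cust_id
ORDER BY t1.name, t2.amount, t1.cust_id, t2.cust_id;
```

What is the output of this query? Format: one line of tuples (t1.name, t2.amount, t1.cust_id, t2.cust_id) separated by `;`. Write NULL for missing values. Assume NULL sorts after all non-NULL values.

(Alice, NULL, 4, NULL); (Bob, NULL, 4, NULL); (Liam, NULL, 1, NULL); (Sara, NULL, 4, NULL); (Tom, NULL, 3, NULL); (Vik, NULL, 4, NULL); (Wendy, NULL, NULL, NULL); (NULL, 14, NULL, 8); (NULL, 17, NULL, 9); (NULL, 27, NULL, NULL); (NULL, 37, NULL, 2); (NULL, 47, NULL, 8); (NULL, 63, NULL, 2); (NULL, 77, NULL, 9); (NULL, NULL, NULL, 9)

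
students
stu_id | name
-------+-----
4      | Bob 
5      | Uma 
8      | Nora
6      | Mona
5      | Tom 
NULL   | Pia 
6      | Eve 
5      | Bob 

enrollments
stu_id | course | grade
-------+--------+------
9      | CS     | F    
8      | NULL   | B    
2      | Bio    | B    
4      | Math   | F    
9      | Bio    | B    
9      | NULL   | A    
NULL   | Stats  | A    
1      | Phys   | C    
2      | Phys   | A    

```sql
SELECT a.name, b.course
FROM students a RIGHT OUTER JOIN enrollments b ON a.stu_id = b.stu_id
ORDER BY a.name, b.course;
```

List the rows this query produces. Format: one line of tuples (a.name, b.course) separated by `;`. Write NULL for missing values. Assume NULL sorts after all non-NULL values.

(Bob, Math); (Nora, NULL); (NULL, Bio); (NULL, Bio); (NULL, CS); (NULL, Phys); (NULL, Phys); (NULL, Stats); (NULL, NULL)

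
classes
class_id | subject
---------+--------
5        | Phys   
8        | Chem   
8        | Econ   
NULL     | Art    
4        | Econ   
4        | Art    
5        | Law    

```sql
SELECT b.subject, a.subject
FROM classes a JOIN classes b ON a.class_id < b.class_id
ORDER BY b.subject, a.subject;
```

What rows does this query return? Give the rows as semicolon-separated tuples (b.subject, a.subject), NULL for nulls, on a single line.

(Chem, Art); (Chem, Econ); (Chem, Law); (Chem, Phys); (Econ, Art); (Econ, Econ); (Econ, Law); (Econ, Phys); (Law, Art); (Law, Econ); (Phys, Art); (Phys, Econ)

INNER JOIN keeps only pairs where the ON condition holds.
Matching on a.class_id < b.class_id. A NULL in a compared column never satisfies the condition.
Matched pairs: 12.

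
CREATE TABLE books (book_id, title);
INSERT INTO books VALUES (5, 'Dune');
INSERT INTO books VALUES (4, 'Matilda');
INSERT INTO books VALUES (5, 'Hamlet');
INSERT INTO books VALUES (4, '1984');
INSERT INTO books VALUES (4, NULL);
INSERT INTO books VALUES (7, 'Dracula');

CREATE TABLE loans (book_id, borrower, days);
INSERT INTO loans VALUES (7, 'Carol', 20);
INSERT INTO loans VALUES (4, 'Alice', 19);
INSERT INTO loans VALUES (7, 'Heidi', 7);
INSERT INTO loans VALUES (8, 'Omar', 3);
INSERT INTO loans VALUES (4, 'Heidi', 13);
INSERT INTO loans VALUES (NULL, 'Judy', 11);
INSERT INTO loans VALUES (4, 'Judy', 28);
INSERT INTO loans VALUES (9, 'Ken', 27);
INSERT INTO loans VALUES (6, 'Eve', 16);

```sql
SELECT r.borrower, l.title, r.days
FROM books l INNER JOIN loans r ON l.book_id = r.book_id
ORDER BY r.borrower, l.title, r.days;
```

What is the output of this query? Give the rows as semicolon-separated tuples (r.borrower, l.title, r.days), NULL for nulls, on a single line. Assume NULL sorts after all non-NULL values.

(Alice, 1984, 19); (Alice, Matilda, 19); (Alice, NULL, 19); (Carol, Dracula, 20); (Heidi, 1984, 13); (Heidi, Dracula, 7); (Heidi, Matilda, 13); (Heidi, NULL, 13); (Judy, 1984, 28); (Judy, Matilda, 28); (Judy, NULL, 28)

INNER JOIN keeps only pairs where the ON condition holds.
Matching on l.book_id = r.book_id. A NULL in a compared column never satisfies the condition.
- l (book_id=5) has no partner → excluded.
- l (book_id=4) pairs with 3 row(s) of r.
- l (book_id=5) has no partner → excluded.
- l (book_id=4) pairs with 3 row(s) of r.
- l (book_id=4) pairs with 3 row(s) of r.
- l (book_id=7) pairs with 2 row(s) of r.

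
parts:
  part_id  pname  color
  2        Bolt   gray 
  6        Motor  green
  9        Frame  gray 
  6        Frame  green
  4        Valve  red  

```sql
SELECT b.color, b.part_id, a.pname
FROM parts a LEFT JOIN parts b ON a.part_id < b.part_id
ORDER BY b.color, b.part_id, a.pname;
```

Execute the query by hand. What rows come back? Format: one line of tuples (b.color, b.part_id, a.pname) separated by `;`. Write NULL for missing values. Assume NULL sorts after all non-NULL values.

(gray, 9, Bolt); (gray, 9, Frame); (gray, 9, Motor); (gray, 9, Valve); (green, 6, Bolt); (green, 6, Bolt); (green, 6, Valve); (green, 6, Valve); (red, 4, Bolt); (NULL, NULL, Frame)

LEFT JOIN keeps every row from `parts a`; unmatched rows get NULL for `parts b`'s columns.
Matching on a.part_id < b.part_id.
- a row (part_id=2): matches 4 b row(s) → 4 output row(s).
- a row (part_id=6): matches 1 b row(s) → 1 output row(s).
- a row (part_id=9): no match → kept, b columns NULL.
- a row (part_id=6): matches 1 b row(s) → 1 output row(s).
- a row (part_id=4): matches 3 b row(s) → 3 output row(s).
After projecting and ordering:
b.color | b.part_id | a.pname
gray | 9 | Bolt
gray | 9 | Frame
gray | 9 | Motor
gray | 9 | Valve
green | 6 | Bolt
green | 6 | Bolt
green | 6 | Valve
green | 6 | Valve
red | 4 | Bolt
NULL | NULL | Frame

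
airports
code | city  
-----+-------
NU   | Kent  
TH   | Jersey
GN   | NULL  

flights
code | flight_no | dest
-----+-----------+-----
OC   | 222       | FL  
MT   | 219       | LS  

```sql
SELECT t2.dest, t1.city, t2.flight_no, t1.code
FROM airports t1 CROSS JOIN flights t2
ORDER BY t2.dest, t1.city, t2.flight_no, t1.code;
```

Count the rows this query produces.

6

CROSS JOIN pairs every row of `airports` with every row of `flights`: 3 × 2 = 6 rows.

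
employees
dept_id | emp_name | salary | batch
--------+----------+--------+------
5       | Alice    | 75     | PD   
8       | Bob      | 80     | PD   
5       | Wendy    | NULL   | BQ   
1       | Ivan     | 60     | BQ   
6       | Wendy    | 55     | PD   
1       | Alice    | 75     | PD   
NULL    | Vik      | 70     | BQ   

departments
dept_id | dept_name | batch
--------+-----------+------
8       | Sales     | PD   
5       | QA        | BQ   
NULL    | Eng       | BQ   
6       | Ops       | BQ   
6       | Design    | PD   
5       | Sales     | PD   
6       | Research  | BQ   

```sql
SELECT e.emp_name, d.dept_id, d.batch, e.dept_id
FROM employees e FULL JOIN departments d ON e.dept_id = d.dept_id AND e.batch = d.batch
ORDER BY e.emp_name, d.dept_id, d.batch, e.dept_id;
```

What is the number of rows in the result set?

10

FULL OUTER JOIN keeps every row from both sides; unmatched rows get NULL for the other side's columns.
Matching on e.dept_id = d.dept_id AND e.batch = d.batch. A NULL in a compared column never satisfies the condition.
- e row (dept_id=5, batch=PD): matches 1 d row(s) → 1 output row(s).
- e row (dept_id=8, batch=PD): matches 1 d row(s) → 1 output row(s).
- e row (dept_id=5, batch=BQ): matches 1 d row(s) → 1 output row(s).
- e row (dept_id=1, batch=BQ): no match → kept, d columns NULL.
- e row (dept_id=6, batch=PD): matches 1 d row(s) → 1 output row(s).
- e row (dept_id=1, batch=PD): no match → kept, d columns NULL.
- e row (dept_id=NULL, batch=BQ): no match → kept, d columns NULL.
- 3 d row(s) had no e match → kept, e columns NULL.
Total: 4 matched + 6 padded = 10 rows.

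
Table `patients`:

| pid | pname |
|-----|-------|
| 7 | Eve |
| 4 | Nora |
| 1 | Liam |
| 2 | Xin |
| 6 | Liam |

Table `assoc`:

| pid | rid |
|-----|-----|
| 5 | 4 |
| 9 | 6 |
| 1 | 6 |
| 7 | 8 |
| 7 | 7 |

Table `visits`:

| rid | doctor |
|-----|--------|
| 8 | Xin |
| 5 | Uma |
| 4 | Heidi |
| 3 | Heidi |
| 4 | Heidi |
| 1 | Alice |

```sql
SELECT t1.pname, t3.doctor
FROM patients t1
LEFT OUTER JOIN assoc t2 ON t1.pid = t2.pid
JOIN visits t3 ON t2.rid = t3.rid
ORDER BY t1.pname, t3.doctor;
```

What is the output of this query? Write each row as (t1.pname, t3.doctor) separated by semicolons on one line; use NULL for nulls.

(Eve, Xin)

Joins associate left-to-right: patients LEFT JOIN assoc on pid gives 6 intermediate row(s).
Then INNER JOIN `visits t3` on rid: keep only rows whose t2.rid appears in t3.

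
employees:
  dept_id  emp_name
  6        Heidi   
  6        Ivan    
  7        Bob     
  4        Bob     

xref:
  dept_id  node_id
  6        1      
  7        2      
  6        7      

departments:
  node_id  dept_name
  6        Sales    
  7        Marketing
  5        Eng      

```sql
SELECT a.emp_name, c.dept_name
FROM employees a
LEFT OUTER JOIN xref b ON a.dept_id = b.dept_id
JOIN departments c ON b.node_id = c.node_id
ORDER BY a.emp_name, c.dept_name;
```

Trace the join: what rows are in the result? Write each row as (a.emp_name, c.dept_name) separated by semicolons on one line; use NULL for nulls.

(Heidi, Marketing); (Ivan, Marketing)

Evaluate left to right. First `employees a LEFT JOIN xref b` on dept_id: 6 row(s).
Then INNER JOIN `departments c` on node_id: keep only rows whose b.node_id appears in c.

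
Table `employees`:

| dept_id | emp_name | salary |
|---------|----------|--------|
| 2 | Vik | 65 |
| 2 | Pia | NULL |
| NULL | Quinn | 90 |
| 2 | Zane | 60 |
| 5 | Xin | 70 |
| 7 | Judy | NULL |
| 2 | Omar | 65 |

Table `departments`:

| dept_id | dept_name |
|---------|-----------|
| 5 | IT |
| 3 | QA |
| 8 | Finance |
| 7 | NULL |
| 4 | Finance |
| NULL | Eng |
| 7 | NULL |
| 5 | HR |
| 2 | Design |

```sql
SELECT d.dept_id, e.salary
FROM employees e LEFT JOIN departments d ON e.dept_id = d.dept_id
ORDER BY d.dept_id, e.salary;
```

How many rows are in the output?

9

LEFT JOIN keeps every row from `employees`; unmatched rows get NULL for `departments`'s columns.
Matching on e.dept_id = d.dept_id. A NULL in a compared column never satisfies the condition.
- dept_id=2: 1 matching d row(s), so 1 row(s) emitted.
- dept_id=2: 1 matching d row(s), so 1 row(s) emitted.
- dept_id=NULL: no d row matches, row kept with d columns NULL.
- dept_id=2: 1 matching d row(s), so 1 row(s) emitted.
- dept_id=5: 2 matching d row(s), so 2 row(s) emitted.
- dept_id=7: 2 matching d row(s), so 2 row(s) emitted.
- dept_id=2: 1 matching d row(s), so 1 row(s) emitted.
Total: 8 matched + 1 padded = 9 rows.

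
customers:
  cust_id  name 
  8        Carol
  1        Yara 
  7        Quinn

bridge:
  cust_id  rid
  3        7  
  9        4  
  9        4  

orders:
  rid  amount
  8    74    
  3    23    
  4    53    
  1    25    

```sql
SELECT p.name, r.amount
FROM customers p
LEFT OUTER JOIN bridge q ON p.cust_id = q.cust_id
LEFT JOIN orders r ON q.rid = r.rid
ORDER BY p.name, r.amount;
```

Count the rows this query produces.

3

Evaluate left to right. First `customers p LEFT JOIN bridge q` on cust_id: 3 row(s).
Then LEFT JOIN `orders r` on rid: each of those 3 rows is kept; rows whose q.rid has no match in r get NULL for r's columns.
Result: 3 row(s).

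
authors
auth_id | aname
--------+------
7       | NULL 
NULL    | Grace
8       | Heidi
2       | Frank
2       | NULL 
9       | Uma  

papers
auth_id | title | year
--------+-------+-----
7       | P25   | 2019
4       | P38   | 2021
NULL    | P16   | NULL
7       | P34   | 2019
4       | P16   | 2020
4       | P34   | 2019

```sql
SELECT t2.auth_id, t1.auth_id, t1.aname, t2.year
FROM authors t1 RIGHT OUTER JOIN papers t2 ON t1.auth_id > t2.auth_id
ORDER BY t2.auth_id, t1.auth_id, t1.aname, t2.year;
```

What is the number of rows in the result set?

14

RIGHT JOIN keeps every row from `papers`; unmatched rows get NULL for `authors`'s columns.
Matching on t1.auth_id > t2.auth_id. A NULL in a compared column never satisfies the condition.
Matched pairs: 13; unmatched t2 rows kept: 1.
Total: 13 matched + 1 padded = 14 rows.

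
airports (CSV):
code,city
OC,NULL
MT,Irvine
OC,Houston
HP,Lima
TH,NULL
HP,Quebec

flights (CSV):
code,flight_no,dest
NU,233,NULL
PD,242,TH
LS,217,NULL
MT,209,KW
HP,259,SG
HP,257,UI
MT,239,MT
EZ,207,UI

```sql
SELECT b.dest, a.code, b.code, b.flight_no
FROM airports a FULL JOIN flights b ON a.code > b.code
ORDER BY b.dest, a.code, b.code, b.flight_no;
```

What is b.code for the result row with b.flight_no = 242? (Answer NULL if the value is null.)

PD

FULL OUTER JOIN keeps every row from both sides; unmatched rows get NULL for the other side's columns.
Matching on a.code > b.code.
Matched pairs: 28; unmatched a rows kept: 0; unmatched b rows kept: 0.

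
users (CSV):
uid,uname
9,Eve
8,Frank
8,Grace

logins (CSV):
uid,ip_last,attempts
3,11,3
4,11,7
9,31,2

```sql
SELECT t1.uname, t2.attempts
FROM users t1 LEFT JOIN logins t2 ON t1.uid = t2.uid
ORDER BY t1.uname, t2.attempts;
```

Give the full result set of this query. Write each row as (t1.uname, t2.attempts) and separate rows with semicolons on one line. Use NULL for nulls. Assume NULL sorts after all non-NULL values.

(Eve, 2); (Frank, NULL); (Grace, NULL)

LEFT JOIN keeps every row from `users`; unmatched rows get NULL for `logins`'s columns.
Matching on t1.uid = t2.uid.
- t1[0] uid=9 → 1 match(es) in t2 → 1 row(s).
- t1[1] uid=8 → no match; kept with NULLs on the t2 side.
- t1[2] uid=8 → no match; kept with NULLs on the t2 side.
After projecting and ordering:
t1.uname | t2.attempts
Eve | 2
Frank | NULL
Grace | NULL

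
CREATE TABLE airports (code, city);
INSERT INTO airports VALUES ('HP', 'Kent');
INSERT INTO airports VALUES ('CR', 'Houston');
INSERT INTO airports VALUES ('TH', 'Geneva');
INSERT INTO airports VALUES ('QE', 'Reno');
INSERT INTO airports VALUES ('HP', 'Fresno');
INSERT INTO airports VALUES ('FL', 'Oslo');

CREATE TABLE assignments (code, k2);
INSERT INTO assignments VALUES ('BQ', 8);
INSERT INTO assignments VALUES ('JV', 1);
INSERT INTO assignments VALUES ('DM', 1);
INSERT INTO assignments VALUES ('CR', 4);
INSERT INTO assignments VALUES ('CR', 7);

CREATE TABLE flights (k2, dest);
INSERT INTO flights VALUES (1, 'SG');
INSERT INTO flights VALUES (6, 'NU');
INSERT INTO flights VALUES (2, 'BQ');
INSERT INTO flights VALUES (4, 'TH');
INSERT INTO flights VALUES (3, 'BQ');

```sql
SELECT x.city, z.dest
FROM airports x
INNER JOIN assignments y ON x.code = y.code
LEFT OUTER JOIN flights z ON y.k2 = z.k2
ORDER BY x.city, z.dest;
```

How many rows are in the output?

2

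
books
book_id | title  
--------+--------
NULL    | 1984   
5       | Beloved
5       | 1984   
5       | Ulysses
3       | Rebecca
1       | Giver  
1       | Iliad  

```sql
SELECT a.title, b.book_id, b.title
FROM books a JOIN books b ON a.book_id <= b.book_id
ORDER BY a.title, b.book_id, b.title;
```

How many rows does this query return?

25

INNER JOIN keeps only pairs where the ON condition holds.
Matching on a.book_id <= b.book_id. A NULL in a compared column never satisfies the condition.
- a (book_id=NULL) has no partner → excluded.
- a (book_id=5) pairs with 3 row(s) of b.
- a (book_id=5) pairs with 3 row(s) of b.
- a (book_id=5) pairs with 3 row(s) of b.
- a (book_id=3) pairs with 4 row(s) of b.
- a (book_id=1) pairs with 6 row(s) of b.
- a (book_id=1) pairs with 6 row(s) of b.
Total: 25 rows.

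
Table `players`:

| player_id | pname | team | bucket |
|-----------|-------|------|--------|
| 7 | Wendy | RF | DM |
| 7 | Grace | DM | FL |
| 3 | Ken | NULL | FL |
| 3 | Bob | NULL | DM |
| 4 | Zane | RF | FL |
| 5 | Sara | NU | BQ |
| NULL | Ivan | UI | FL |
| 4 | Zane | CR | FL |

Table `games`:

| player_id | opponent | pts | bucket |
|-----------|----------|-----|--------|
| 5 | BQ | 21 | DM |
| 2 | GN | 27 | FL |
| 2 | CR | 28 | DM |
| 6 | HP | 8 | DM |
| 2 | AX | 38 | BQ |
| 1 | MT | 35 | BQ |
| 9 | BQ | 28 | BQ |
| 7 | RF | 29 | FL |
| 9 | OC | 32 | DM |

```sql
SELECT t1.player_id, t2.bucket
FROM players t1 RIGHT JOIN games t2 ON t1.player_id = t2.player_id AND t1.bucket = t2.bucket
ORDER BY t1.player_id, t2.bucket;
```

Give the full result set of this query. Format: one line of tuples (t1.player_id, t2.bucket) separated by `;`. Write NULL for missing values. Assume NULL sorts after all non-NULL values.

RIGHT JOIN keeps every row from `games`; unmatched rows get NULL for `players`'s columns.
Matching on t1.player_id = t2.player_id AND t1.bucket = t2.bucket. A NULL in a compared column never satisfies the condition.
- player_id=7, bucket=DM: no matching t2 row.
- player_id=7, bucket=FL: 1 matching t2 row(s), so 1 row(s) emitted.
- player_id=3, bucket=FL: no matching t2 row.
- player_id=3, bucket=DM: no matching t2 row.
- player_id=4, bucket=FL: no matching t2 row.
- player_id=5, bucket=BQ: no matching t2 row.
- player_id=NULL, bucket=FL: no matching t2 row.
- player_id=4, bucket=FL: no matching t2 row.
- plus 8 unmatched t2 row(s), each kept with NULL t1 columns.
After projecting and ordering:
t1.player_id | t2.bucket
7 | FL
NULL | BQ
NULL | BQ
NULL | BQ
NULL | DM
NULL | DM
NULL | DM
NULL | DM
NULL | FL

(7, FL); (NULL, BQ); (NULL, BQ); (NULL, BQ); (NULL, DM); (NULL, DM); (NULL, DM); (NULL, DM); (NULL, FL)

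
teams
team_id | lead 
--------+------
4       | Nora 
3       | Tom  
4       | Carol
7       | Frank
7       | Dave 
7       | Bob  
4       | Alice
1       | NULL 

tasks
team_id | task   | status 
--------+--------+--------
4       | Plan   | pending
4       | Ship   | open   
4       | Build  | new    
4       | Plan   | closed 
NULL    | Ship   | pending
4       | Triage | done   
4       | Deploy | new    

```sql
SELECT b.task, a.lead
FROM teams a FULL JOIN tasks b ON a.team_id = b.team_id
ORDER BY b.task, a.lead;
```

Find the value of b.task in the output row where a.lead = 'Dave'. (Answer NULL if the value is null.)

FULL OUTER JOIN keeps every row from both sides; unmatched rows get NULL for the other side's columns.
Matching on a.team_id = b.team_id. A NULL in a compared column never satisfies the condition.
- team_id=4: 6 matching b row(s), so 6 row(s) emitted.
- team_id=3: no b row matches, row kept with b columns NULL.
- team_id=4: 6 matching b row(s), so 6 row(s) emitted.
- team_id=7: no b row matches, row kept with b columns NULL.
- team_id=7: no b row matches, row kept with b columns NULL.
- team_id=7: no b row matches, row kept with b columns NULL.
- team_id=4: 6 matching b row(s), so 6 row(s) emitted.
- team_id=1: no b row matches, row kept with b columns NULL.
- plus 1 unmatched b row(s), each kept with NULL a columns.

NULL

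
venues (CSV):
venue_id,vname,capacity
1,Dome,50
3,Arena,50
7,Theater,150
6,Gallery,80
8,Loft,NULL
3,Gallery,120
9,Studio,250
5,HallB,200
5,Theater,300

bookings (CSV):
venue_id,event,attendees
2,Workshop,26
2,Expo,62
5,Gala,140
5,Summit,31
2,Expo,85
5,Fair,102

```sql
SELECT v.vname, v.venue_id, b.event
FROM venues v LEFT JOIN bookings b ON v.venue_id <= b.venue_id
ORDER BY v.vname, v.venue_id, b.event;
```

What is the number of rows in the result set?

22

LEFT JOIN keeps every row from `venues`; unmatched rows get NULL for `bookings`'s columns.
Matching on v.venue_id <= b.venue_id.
Matched pairs: 18; unmatched v rows kept: 4.
Total: 18 matched + 4 padded = 22 rows.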